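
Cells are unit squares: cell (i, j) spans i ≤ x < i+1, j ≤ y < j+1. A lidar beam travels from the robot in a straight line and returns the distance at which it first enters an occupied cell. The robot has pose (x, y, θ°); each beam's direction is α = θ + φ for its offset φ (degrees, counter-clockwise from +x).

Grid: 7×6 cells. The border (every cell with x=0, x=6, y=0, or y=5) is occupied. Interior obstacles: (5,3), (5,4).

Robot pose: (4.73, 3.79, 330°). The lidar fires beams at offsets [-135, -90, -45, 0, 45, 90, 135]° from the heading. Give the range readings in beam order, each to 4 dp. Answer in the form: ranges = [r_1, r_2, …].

ranges = [3.8616, 3.2216, 2.8884, 0.3118, 0.2795, 0.5400, 1.2527]

beam 1: φ=-135°, α=195°
  dir = (cos 195°, sin 195°) = (-0.9659, -0.2588); from cell (4,3)
  next x-line at t=0.7558, next y-line at t=3.0523; Δt_x=1.0353, Δt_y=3.8637
    x: enter (3,3) at t=0.7558
    x: enter (2,3) at t=1.7910
    x: enter (1,3) at t=2.8263
    y: enter (1,2) at t=3.0523
    x: enter (0,2) at t=3.8616 ← occupied
  → r_1 = 3.8616
beam 2: φ=-90°, α=240°
  dir = (cos 240°, sin 240°) = (-0.5000, -0.8660); from cell (4,3)
  next x-line at t=1.4600, next y-line at t=0.9122; Δt_x=2.0000, Δt_y=1.1547
    y: enter (4,2) at t=0.9122
    x: enter (3,2) at t=1.4600
    y: enter (3,1) at t=2.0669
    y: enter (3,0) at t=3.2216 ← occupied
  → r_2 = 3.2216
beam 3: φ=-45°, α=285°
  dir = (cos 285°, sin 285°) = (0.2588, -0.9659); from cell (4,3)
  next x-line at t=1.0432, next y-line at t=0.8179; Δt_x=3.8637, Δt_y=1.0353
    y: enter (4,2) at t=0.8179
    x: enter (5,2) at t=1.0432
    y: enter (5,1) at t=1.8531
    y: enter (5,0) at t=2.8884 ← occupied
  → r_3 = 2.8884
beam 4: φ=0°, α=330°
  dir = (cos 330°, sin 330°) = (0.8660, -0.5000); from cell (4,3)
  next x-line at t=0.3118, next y-line at t=1.5800; Δt_x=1.1547, Δt_y=2.0000
    x: enter (5,3) at t=0.3118 ← occupied
  → r_4 = 0.3118
beam 5: φ=45°, α=15°
  dir = (cos 15°, sin 15°) = (0.9659, 0.2588); from cell (4,3)
  next x-line at t=0.2795, next y-line at t=0.8114; Δt_x=1.0353, Δt_y=3.8637
    x: enter (5,3) at t=0.2795 ← occupied
  → r_5 = 0.2795
beam 6: φ=90°, α=60°
  dir = (cos 60°, sin 60°) = (0.5000, 0.8660); from cell (4,3)
  next x-line at t=0.5400, next y-line at t=0.2425; Δt_x=2.0000, Δt_y=1.1547
    y: enter (4,4) at t=0.2425
    x: enter (5,4) at t=0.5400 ← occupied
  → r_6 = 0.5400
beam 7: φ=135°, α=105°
  dir = (cos 105°, sin 105°) = (-0.2588, 0.9659); from cell (4,3)
  next x-line at t=2.8205, next y-line at t=0.2174; Δt_x=3.8637, Δt_y=1.0353
    y: enter (4,4) at t=0.2174
    y: enter (4,5) at t=1.2527 ← occupied
  → r_7 = 1.2527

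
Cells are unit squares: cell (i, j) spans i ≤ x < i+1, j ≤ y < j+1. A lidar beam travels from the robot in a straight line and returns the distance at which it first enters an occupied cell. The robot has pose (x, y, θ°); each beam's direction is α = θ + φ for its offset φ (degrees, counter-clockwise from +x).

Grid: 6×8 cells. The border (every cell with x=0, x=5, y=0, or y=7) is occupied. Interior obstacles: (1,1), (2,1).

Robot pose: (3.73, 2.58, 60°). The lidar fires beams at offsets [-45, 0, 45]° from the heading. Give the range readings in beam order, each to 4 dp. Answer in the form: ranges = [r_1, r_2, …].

ranges = [1.3148, 2.5400, 4.5759]

beam 1: φ=-45°, α=15°
  dir = (cos 15°, sin 15°) = (0.9659, 0.2588); from cell (3,2)
  next x-line at t=0.2795, next y-line at t=1.6228; Δt_x=1.0353, Δt_y=3.8637
    x: enter (4,2) at t=0.2795
    x: enter (5,2) at t=1.3148 ← occupied
  → r_1 = 1.3148
beam 2: φ=0°, α=60°
  dir = (cos 60°, sin 60°) = (0.5000, 0.8660); from cell (3,2)
  next x-line at t=0.5400, next y-line at t=0.4850; Δt_x=2.0000, Δt_y=1.1547
    y: enter (3,3) at t=0.4850
    x: enter (4,3) at t=0.5400
    y: enter (4,4) at t=1.6397
    x: enter (5,4) at t=2.5400 ← occupied
  → r_2 = 2.5400
beam 3: φ=45°, α=105°
  dir = (cos 105°, sin 105°) = (-0.2588, 0.9659); from cell (3,2)
  next x-line at t=2.8205, next y-line at t=0.4348; Δt_x=3.8637, Δt_y=1.0353
    y: enter (3,3) at t=0.4348
    y: enter (3,4) at t=1.4701
    y: enter (3,5) at t=2.5054
    x: enter (2,5) at t=2.8205
    y: enter (2,6) at t=3.5406
    y: enter (2,7) at t=4.5759 ← occupied
  → r_3 = 4.5759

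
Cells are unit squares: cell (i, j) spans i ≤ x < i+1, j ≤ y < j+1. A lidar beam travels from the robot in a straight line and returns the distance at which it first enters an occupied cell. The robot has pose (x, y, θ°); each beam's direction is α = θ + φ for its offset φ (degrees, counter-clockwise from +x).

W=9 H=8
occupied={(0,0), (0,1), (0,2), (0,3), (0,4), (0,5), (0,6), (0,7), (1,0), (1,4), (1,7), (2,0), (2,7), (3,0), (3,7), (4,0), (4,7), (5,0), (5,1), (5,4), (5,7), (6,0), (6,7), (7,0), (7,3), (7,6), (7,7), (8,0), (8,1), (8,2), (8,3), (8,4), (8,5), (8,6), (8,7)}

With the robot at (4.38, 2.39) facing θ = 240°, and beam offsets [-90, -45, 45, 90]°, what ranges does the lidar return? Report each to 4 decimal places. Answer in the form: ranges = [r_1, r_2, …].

ranges = [3.2200, 3.4992, 1.4390, 0.7800]

beam 1: φ=-90°, α=150°
  direction (-0.8660, 0.5000); cell (4,2); t to first gridline: x 0.4388, y 1.2200 (then +1.1547 / +2.0000)
    (3,2) via x @ 0.4388
    (3,3) via y @ 1.2200
    (2,3) via x @ 1.5935
    (1,3) via x @ 2.7482
    (1,4) via y @ 3.2200  # hit
  → r_1 = 3.2200
beam 2: φ=-45°, α=195°
  direction (-0.9659, -0.2588); cell (4,2); t to first gridline: x 0.3934, y 1.5068 (then +1.0353 / +3.8637)
    (3,2) via x @ 0.3934
    (2,2) via x @ 1.4287
    (2,1) via y @ 1.5068
    (1,1) via x @ 2.4640
    (0,1) via x @ 3.4992  # hit
  → r_2 = 3.4992
beam 3: φ=45°, α=285°
  direction (0.2588, -0.9659); cell (4,2); t to first gridline: x 2.3955, y 0.4038 (then +3.8637 / +1.0353)
    (4,1) via y @ 0.4038
    (4,0) via y @ 1.4390  # hit
  → r_3 = 1.4390
beam 4: φ=90°, α=330°
  direction (0.8660, -0.5000); cell (4,2); t to first gridline: x 0.7159, y 0.7800 (then +1.1547 / +2.0000)
    (5,2) via x @ 0.7159
    (5,1) via y @ 0.7800  # hit
  → r_4 = 0.7800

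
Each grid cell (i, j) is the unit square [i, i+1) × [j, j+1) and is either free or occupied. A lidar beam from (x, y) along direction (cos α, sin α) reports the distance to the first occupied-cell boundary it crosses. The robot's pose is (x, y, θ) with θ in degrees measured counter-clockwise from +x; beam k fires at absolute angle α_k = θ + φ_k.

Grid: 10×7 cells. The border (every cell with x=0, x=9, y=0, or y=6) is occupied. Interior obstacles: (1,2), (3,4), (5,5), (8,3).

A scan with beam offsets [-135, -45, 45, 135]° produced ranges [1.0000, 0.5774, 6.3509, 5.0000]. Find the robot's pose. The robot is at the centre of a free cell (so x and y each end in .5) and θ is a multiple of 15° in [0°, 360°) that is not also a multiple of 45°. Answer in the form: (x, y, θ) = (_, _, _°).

Candidates: 36 free-cell centres × 16 headings = 576 poses. Raycast each; keep the one whose scan matches to 4 dp.
  (7.5, 3.5, 210°): beam 1 = 2.5882 ≠ 1.0000 ✗
  (6.5, 3.5, 75°): beam 1 = 2.8868 ≠ 1.0000 ✗
  (4.5, 4.5, 150°): beam 1 = 4.6587 ≠ 1.0000 ✗
  …
  (3.5, 1.5, 345°): r_1=1.0000, r_2=0.5774, r_3=6.3509, r_4=5.0000 — all match ✓
No second candidate reproduces the full scan.

(x, y, θ) = (3.5, 1.5, 345°)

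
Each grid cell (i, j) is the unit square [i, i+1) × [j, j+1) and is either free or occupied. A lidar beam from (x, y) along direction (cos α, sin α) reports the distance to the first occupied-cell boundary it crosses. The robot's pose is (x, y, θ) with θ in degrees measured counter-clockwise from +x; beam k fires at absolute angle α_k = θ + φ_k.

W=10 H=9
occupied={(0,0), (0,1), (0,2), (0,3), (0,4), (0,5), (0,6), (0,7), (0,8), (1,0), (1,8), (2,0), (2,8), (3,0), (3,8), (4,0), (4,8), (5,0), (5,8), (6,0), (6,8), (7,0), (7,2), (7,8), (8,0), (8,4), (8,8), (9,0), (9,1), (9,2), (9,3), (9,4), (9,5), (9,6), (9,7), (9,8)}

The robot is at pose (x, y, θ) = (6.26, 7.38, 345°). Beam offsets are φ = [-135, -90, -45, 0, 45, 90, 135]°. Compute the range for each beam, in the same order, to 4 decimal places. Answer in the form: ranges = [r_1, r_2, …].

ranges = [6.0737, 6.6051, 3.4800, 2.8367, 1.2400, 0.6419, 0.7159]

beam 1: φ=-135°, α=210°
  cosα=-0.8660 sinα=-0.5000 | (6,7) | tMaxX 0.3002 tMaxY 0.7600 | tΔX 1.1547 tΔY 2.0000
    t=0.3002 [x] (5,7)
    t=0.7600 [y] (5,6)
    t=1.4549 [x] (4,6)
    t=2.6096 [x] (3,6)
    t=2.7600 [y] (3,5)
    t=3.7643 [x] (2,5)
    t=4.7600 [y] (2,4)
    t=4.9190 [x] (1,4)
    t=6.0737 [x] (0,4) — stop
  → r_1 = 6.0737
beam 2: φ=-90°, α=255°
  cosα=-0.2588 sinα=-0.9659 | (6,7) | tMaxX 1.0046 tMaxY 0.3934 | tΔX 3.8637 tΔY 1.0353
    t=0.3934 [y] (6,6)
    t=1.0046 [x] (5,6)
    t=1.4287 [y] (5,5)
    t=2.4640 [y] (5,4)
    t=3.4992 [y] (5,3)
    t=4.5345 [y] (5,2)
    t=4.8683 [x] (4,2)
    t=5.5698 [y] (4,1)
    t=6.6051 [y] (4,0) — stop
  → r_2 = 6.6051
beam 3: φ=-45°, α=300°
  cosα=0.5000 sinα=-0.8660 | (6,7) | tMaxX 1.4800 tMaxY 0.4388 | tΔX 2.0000 tΔY 1.1547
    t=0.4388 [y] (6,6)
    t=1.4800 [x] (7,6)
    t=1.5935 [y] (7,5)
    t=2.7482 [y] (7,4)
    t=3.4800 [x] (8,4) — stop
  → r_3 = 3.4800
beam 4: φ=0°, α=345°
  cosα=0.9659 sinα=-0.2588 | (6,7) | tMaxX 0.7661 tMaxY 1.4682 | tΔX 1.0353 tΔY 3.8637
    t=0.7661 [x] (7,7)
    t=1.4682 [y] (7,6)
    t=1.8014 [x] (8,6)
    t=2.8367 [x] (9,6) — stop
  → r_4 = 2.8367
beam 5: φ=45°, α=30°
  cosα=0.8660 sinα=0.5000 | (6,7) | tMaxX 0.8545 tMaxY 1.2400 | tΔX 1.1547 tΔY 2.0000
    t=0.8545 [x] (7,7)
    t=1.2400 [y] (7,8) — stop
  → r_5 = 1.2400
beam 6: φ=90°, α=75°
  cosα=0.2588 sinα=0.9659 | (6,7) | tMaxX 2.8591 tMaxY 0.6419 | tΔX 3.8637 tΔY 1.0353
    t=0.6419 [y] (6,8) — stop
  → r_6 = 0.6419
beam 7: φ=135°, α=120°
  cosα=-0.5000 sinα=0.8660 | (6,7) | tMaxX 0.5200 tMaxY 0.7159 | tΔX 2.0000 tΔY 1.1547
    t=0.5200 [x] (5,7)
    t=0.7159 [y] (5,8) — stop
  → r_7 = 0.7159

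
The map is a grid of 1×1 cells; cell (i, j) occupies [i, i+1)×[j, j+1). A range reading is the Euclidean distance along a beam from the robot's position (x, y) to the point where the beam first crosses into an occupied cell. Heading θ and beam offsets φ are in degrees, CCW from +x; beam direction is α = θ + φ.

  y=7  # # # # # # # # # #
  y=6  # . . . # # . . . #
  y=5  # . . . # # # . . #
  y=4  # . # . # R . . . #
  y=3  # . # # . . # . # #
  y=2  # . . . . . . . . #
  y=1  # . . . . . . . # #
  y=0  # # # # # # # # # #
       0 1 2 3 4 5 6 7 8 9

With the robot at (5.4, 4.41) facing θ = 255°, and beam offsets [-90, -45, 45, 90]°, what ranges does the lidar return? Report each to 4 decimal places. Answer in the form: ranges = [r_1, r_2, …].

ranges = [0.4141, 0.4619, 1.2000, 1.5841]

beam 1: φ=-90°, α=165°
  dir = (cos 165°, sin 165°) = (-0.9659, 0.2588); from cell (5,4)
  next x-line at t=0.4141, next y-line at t=2.2796; Δt_x=1.0353, Δt_y=3.8637
    x: enter (4,4) at t=0.4141 ← occupied
  → r_1 = 0.4141
beam 2: φ=-45°, α=210°
  dir = (cos 210°, sin 210°) = (-0.8660, -0.5000); from cell (5,4)
  next x-line at t=0.4619, next y-line at t=0.8200; Δt_x=1.1547, Δt_y=2.0000
    x: enter (4,4) at t=0.4619 ← occupied
  → r_2 = 0.4619
beam 3: φ=45°, α=300°
  dir = (cos 300°, sin 300°) = (0.5000, -0.8660); from cell (5,4)
  next x-line at t=1.2000, next y-line at t=0.4734; Δt_x=2.0000, Δt_y=1.1547
    y: enter (5,3) at t=0.4734
    x: enter (6,3) at t=1.2000 ← occupied
  → r_3 = 1.2000
beam 4: φ=90°, α=345°
  dir = (cos 345°, sin 345°) = (0.9659, -0.2588); from cell (5,4)
  next x-line at t=0.6212, next y-line at t=1.5841; Δt_x=1.0353, Δt_y=3.8637
    x: enter (6,4) at t=0.6212
    y: enter (6,3) at t=1.5841 ← occupied
  → r_4 = 1.5841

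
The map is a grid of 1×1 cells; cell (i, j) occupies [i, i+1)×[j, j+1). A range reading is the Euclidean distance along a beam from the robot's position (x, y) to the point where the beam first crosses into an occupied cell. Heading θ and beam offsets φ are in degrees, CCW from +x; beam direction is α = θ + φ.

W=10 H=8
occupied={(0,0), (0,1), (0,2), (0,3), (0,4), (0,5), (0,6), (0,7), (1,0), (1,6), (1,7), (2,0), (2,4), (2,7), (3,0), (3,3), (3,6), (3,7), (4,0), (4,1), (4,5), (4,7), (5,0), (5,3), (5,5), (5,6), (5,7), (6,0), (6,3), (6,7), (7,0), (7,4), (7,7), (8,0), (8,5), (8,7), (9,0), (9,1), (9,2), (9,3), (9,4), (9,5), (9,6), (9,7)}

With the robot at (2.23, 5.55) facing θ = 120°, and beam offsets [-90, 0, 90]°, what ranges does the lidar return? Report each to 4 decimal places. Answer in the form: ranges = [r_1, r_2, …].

beam 1: φ=-90°, α=30°
  dir = (cos 30°, sin 30°) = (0.8660, 0.5000); from cell (2,5)
  next x-line at t=0.8891, next y-line at t=0.9000; Δt_x=1.1547, Δt_y=2.0000
    x: enter (3,5) at t=0.8891
    y: enter (3,6) at t=0.9000 ← occupied
  → r_1 = 0.9000
beam 2: φ=0°, α=120°
  dir = (cos 120°, sin 120°) = (-0.5000, 0.8660); from cell (2,5)
  next x-line at t=0.4600, next y-line at t=0.5196; Δt_x=2.0000, Δt_y=1.1547
    x: enter (1,5) at t=0.4600
    y: enter (1,6) at t=0.5196 ← occupied
  → r_2 = 0.5196
beam 3: φ=90°, α=210°
  dir = (cos 210°, sin 210°) = (-0.8660, -0.5000); from cell (2,5)
  next x-line at t=0.2656, next y-line at t=1.1000; Δt_x=1.1547, Δt_y=2.0000
    x: enter (1,5) at t=0.2656
    y: enter (1,4) at t=1.1000
    x: enter (0,4) at t=1.4203 ← occupied
  → r_3 = 1.4203

ranges = [0.9000, 0.5196, 1.4203]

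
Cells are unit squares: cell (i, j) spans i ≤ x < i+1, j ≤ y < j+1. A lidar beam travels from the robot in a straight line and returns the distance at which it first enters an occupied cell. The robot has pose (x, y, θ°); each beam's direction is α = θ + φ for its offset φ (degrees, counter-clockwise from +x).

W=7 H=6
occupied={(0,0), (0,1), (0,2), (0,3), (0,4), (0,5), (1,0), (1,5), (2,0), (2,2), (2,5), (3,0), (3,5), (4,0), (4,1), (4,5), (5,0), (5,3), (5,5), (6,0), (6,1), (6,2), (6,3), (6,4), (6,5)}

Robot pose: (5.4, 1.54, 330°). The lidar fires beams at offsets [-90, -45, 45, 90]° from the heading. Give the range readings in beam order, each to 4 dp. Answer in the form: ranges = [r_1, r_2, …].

ranges = [0.6235, 0.5590, 0.6212, 1.2000]

beam 1: φ=-90°, α=240°
  d=(-0.5000,-0.8660)  start (5,1)  tX=0.8000 tY=0.6235  stride 1/|dx|=2.0000 1/|dy|=1.1547
    cross y-line → (5,0), t=0.6235 (wall)
  → r_1 = 0.6235
beam 2: φ=-45°, α=285°
  d=(0.2588,-0.9659)  start (5,1)  tX=2.3182 tY=0.5590  stride 1/|dx|=3.8637 1/|dy|=1.0353
    cross y-line → (5,0), t=0.5590 (wall)
  → r_2 = 0.5590
beam 3: φ=45°, α=15°
  d=(0.9659,0.2588)  start (5,1)  tX=0.6212 tY=1.7773  stride 1/|dx|=1.0353 1/|dy|=3.8637
    cross x-line → (6,1), t=0.6212 (wall)
  → r_3 = 0.6212
beam 4: φ=90°, α=60°
  d=(0.5000,0.8660)  start (5,1)  tX=1.2000 tY=0.5312  stride 1/|dx|=2.0000 1/|dy|=1.1547
    cross y-line → (5,2), t=0.5312
    cross x-line → (6,2), t=1.2000 (wall)
  → r_4 = 1.2000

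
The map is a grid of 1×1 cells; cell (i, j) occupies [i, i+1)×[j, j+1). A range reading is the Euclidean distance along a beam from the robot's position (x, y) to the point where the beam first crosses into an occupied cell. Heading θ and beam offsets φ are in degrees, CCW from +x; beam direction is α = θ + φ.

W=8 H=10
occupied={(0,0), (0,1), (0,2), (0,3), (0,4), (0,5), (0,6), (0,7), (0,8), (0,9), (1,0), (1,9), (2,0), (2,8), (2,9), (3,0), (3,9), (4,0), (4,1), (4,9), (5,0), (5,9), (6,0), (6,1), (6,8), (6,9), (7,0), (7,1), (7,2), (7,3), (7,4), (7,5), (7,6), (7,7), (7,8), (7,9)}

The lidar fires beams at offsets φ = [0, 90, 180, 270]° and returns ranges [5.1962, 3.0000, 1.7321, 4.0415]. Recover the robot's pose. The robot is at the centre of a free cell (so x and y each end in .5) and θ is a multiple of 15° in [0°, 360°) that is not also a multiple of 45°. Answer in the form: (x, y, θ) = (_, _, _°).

Candidates: 44 free-cell centres × 16 headings = 704 poses. Raycast each; keep the one whose scan matches to 4 dp.
  (3.5, 2.5, 195°): beam 1 = 2.5882 ≠ 5.1962 ✗
  (4.5, 4.5, 240°): beam 1 = 4.0415 ≠ 5.1962 ✗
  (6.5, 2.5, 240°): beam 1 = 0.5774 ≠ 5.1962 ✗
  …
  (5.5, 5.5, 210°): r_1=5.1962, r_2=3.0000, r_3=1.7321, r_4=4.0415 — all match ✓
Unique over the lattice → pose = (5.5, 5.5, 210°).

(x, y, θ) = (5.5, 5.5, 210°)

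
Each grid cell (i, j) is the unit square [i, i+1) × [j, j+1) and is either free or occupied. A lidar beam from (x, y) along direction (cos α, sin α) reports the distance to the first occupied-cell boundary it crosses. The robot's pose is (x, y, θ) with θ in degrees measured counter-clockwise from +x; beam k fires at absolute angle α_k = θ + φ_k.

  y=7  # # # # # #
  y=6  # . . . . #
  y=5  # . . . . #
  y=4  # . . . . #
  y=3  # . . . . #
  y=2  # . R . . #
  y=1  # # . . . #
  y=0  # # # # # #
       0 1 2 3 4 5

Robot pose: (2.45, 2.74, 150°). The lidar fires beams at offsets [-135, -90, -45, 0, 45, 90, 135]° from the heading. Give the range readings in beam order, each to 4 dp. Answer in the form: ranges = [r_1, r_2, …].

beam 1: φ=-135°, α=15°
  direction (0.9659, 0.2588); cell (2,2); t to first gridline: x 0.5694, y 1.0046 (then +1.0353 / +3.8637)
    (3,2) via x @ 0.5694
    (3,3) via y @ 1.0046
    (4,3) via x @ 1.6047
    (5,3) via x @ 2.6400  # hit
  → r_1 = 2.6400
beam 2: φ=-90°, α=60°
  direction (0.5000, 0.8660); cell (2,2); t to first gridline: x 1.1000, y 0.3002 (then +2.0000 / +1.1547)
    (2,3) via y @ 0.3002
    (3,3) via x @ 1.1000
    (3,4) via y @ 1.4549
    (3,5) via y @ 2.6096
    (4,5) via x @ 3.1000
    (4,6) via y @ 3.7643
    (4,7) via y @ 4.9190  # hit
  → r_2 = 4.9190
beam 3: φ=-45°, α=105°
  direction (-0.2588, 0.9659); cell (2,2); t to first gridline: x 1.7387, y 0.2692 (then +3.8637 / +1.0353)
    (2,3) via y @ 0.2692
    (2,4) via y @ 1.3044
    (1,4) via x @ 1.7387
    (1,5) via y @ 2.3397
    (1,6) via y @ 3.3750
    (1,7) via y @ 4.4103  # hit
  → r_3 = 4.4103
beam 4: φ=0°, α=150°
  direction (-0.8660, 0.5000); cell (2,2); t to first gridline: x 0.5196, y 0.5200 (then +1.1547 / +2.0000)
    (1,2) via x @ 0.5196
    (1,3) via y @ 0.5200
    (0,3) via x @ 1.6743  # hit
  → r_4 = 1.6743
beam 5: φ=45°, α=195°
  direction (-0.9659, -0.2588); cell (2,2); t to first gridline: x 0.4659, y 2.8591 (then +1.0353 / +3.8637)
    (1,2) via x @ 0.4659
    (0,2) via x @ 1.5012  # hit
  → r_5 = 1.5012
beam 6: φ=90°, α=240°
  direction (-0.5000, -0.8660); cell (2,2); t to first gridline: x 0.9000, y 0.8545 (then +2.0000 / +1.1547)
    (2,1) via y @ 0.8545
    (1,1) via x @ 0.9000  # hit
  → r_6 = 0.9000
beam 7: φ=135°, α=285°
  direction (0.2588, -0.9659); cell (2,2); t to first gridline: x 2.1250, y 0.7661 (then +3.8637 / +1.0353)
    (2,1) via y @ 0.7661
    (2,0) via y @ 1.8014  # hit
  → r_7 = 1.8014

ranges = [2.6400, 4.9190, 4.4103, 1.6743, 1.5012, 0.9000, 1.8014]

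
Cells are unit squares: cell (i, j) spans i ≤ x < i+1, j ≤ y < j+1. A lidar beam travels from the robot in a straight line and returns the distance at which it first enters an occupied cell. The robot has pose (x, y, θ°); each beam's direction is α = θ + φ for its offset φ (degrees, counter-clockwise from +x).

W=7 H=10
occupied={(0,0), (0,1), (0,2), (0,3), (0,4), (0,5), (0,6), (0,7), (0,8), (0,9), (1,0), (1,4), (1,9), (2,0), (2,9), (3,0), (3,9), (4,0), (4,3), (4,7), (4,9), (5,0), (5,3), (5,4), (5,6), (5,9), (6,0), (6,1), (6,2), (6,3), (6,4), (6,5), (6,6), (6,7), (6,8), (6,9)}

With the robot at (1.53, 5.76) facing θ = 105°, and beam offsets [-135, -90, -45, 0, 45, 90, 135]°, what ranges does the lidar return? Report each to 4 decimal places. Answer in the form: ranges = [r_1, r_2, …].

beam 1: φ=-135°, α=330°
  cosα=0.8660 sinα=-0.5000 | (1,5) | tMaxX 0.5427 tMaxY 1.5200 | tΔX 1.1547 tΔY 2.0000
    t=0.5427 [x] (2,5)
    t=1.5200 [y] (2,4)
    t=1.6974 [x] (3,4)
    t=2.8521 [x] (4,4)
    t=3.5200 [y] (4,3) — stop
  → r_1 = 3.5200
beam 2: φ=-90°, α=15°
  cosα=0.9659 sinα=0.2588 | (1,5) | tMaxX 0.4866 tMaxY 0.9273 | tΔX 1.0353 tΔY 3.8637
    t=0.4866 [x] (2,5)
    t=0.9273 [y] (2,6)
    t=1.5219 [x] (3,6)
    t=2.5571 [x] (4,6)
    t=3.5924 [x] (5,6) — stop
  → r_2 = 3.5924
beam 3: φ=-45°, α=60°
  cosα=0.5000 sinα=0.8660 | (1,5) | tMaxX 0.9400 tMaxY 0.2771 | tΔX 2.0000 tΔY 1.1547
    t=0.2771 [y] (1,6)
    t=0.9400 [x] (2,6)
    t=1.4318 [y] (2,7)
    t=2.5865 [y] (2,8)
    t=2.9400 [x] (3,8)
    t=3.7412 [y] (3,9) — stop
  → r_3 = 3.7412
beam 4: φ=0°, α=105°
  cosα=-0.2588 sinα=0.9659 | (1,5) | tMaxX 2.0478 tMaxY 0.2485 | tΔX 3.8637 tΔY 1.0353
    t=0.2485 [y] (1,6)
    t=1.2837 [y] (1,7)
    t=2.0478 [x] (0,7) — stop
  → r_4 = 2.0478
beam 5: φ=45°, α=150°
  cosα=-0.8660 sinα=0.5000 | (1,5) | tMaxX 0.6120 tMaxY 0.4800 | tΔX 1.1547 tΔY 2.0000
    t=0.4800 [y] (1,6)
    t=0.6120 [x] (0,6) — stop
  → r_5 = 0.6120
beam 6: φ=90°, α=195°
  cosα=-0.9659 sinα=-0.2588 | (1,5) | tMaxX 0.5487 tMaxY 2.9364 | tΔX 1.0353 tΔY 3.8637
    t=0.5487 [x] (0,5) — stop
  → r_6 = 0.5487
beam 7: φ=135°, α=240°
  cosα=-0.5000 sinα=-0.8660 | (1,5) | tMaxX 1.0600 tMaxY 0.8776 | tΔX 2.0000 tΔY 1.1547
    t=0.8776 [y] (1,4) — stop
  → r_7 = 0.8776

ranges = [3.5200, 3.5924, 3.7412, 2.0478, 0.6120, 0.5487, 0.8776]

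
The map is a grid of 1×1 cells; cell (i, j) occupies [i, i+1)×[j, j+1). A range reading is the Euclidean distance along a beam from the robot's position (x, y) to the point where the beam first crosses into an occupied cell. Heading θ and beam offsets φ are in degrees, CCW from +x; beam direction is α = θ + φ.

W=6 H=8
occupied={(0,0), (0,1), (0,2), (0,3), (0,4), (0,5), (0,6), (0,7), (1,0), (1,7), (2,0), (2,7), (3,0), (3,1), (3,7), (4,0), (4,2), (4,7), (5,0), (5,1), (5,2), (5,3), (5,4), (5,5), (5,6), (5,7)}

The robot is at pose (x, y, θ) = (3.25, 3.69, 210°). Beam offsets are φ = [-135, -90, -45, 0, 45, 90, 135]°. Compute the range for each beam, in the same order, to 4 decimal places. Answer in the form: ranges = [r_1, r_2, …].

beam 1: φ=-135°, α=75°
  dir = (cos 75°, sin 75°) = (0.2588, 0.9659); from cell (3,3)
  next x-line at t=2.8978, next y-line at t=0.3209; Δt_x=3.8637, Δt_y=1.0353
    y: enter (3,4) at t=0.3209
    y: enter (3,5) at t=1.3562
    y: enter (3,6) at t=2.3915
    x: enter (4,6) at t=2.8978
    y: enter (4,7) at t=3.4268 ← occupied
  → r_1 = 3.4268
beam 2: φ=-90°, α=120°
  dir = (cos 120°, sin 120°) = (-0.5000, 0.8660); from cell (3,3)
  next x-line at t=0.5000, next y-line at t=0.3580; Δt_x=2.0000, Δt_y=1.1547
    y: enter (3,4) at t=0.3580
    x: enter (2,4) at t=0.5000
    y: enter (2,5) at t=1.5127
    x: enter (1,5) at t=2.5000
    y: enter (1,6) at t=2.6674
    y: enter (1,7) at t=3.8221 ← occupied
  → r_2 = 3.8221
beam 3: φ=-45°, α=165°
  dir = (cos 165°, sin 165°) = (-0.9659, 0.2588); from cell (3,3)
  next x-line at t=0.2588, next y-line at t=1.1977; Δt_x=1.0353, Δt_y=3.8637
    x: enter (2,3) at t=0.2588
    y: enter (2,4) at t=1.1977
    x: enter (1,4) at t=1.2941
    x: enter (0,4) at t=2.3294 ← occupied
  → r_3 = 2.3294
beam 4: φ=0°, α=210°
  dir = (cos 210°, sin 210°) = (-0.8660, -0.5000); from cell (3,3)
  next x-line at t=0.2887, next y-line at t=1.3800; Δt_x=1.1547, Δt_y=2.0000
    x: enter (2,3) at t=0.2887
    y: enter (2,2) at t=1.3800
    x: enter (1,2) at t=1.4434
    x: enter (0,2) at t=2.5981 ← occupied
  → r_4 = 2.5981
beam 5: φ=45°, α=255°
  dir = (cos 255°, sin 255°) = (-0.2588, -0.9659); from cell (3,3)
  next x-line at t=0.9659, next y-line at t=0.7143; Δt_x=3.8637, Δt_y=1.0353
    y: enter (3,2) at t=0.7143
    x: enter (2,2) at t=0.9659
    y: enter (2,1) at t=1.7496
    y: enter (2,0) at t=2.7849 ← occupied
  → r_5 = 2.7849
beam 6: φ=90°, α=300°
  dir = (cos 300°, sin 300°) = (0.5000, -0.8660); from cell (3,3)
  next x-line at t=1.5000, next y-line at t=0.7967; Δt_x=2.0000, Δt_y=1.1547
    y: enter (3,2) at t=0.7967
    x: enter (4,2) at t=1.5000 ← occupied
  → r_6 = 1.5000
beam 7: φ=135°, α=345°
  dir = (cos 345°, sin 345°) = (0.9659, -0.2588); from cell (3,3)
  next x-line at t=0.7765, next y-line at t=2.6660; Δt_x=1.0353, Δt_y=3.8637
    x: enter (4,3) at t=0.7765
    x: enter (5,3) at t=1.8117 ← occupied
  → r_7 = 1.8117

ranges = [3.4268, 3.8221, 2.3294, 2.5981, 2.7849, 1.5000, 1.8117]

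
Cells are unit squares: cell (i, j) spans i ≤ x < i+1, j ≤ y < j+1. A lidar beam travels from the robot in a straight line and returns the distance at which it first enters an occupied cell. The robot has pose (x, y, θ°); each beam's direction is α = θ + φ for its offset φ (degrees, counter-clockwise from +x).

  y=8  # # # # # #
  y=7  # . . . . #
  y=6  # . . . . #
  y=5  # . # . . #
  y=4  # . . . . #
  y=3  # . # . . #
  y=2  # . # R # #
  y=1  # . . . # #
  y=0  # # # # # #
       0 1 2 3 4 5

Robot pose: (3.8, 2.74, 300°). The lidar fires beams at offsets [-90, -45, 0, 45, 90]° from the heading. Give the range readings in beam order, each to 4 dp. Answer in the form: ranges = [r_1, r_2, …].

ranges = [0.9238, 1.8014, 0.4000, 0.2071, 0.2309]

beam 1: φ=-90°, α=210°
  cosα=-0.8660 sinα=-0.5000 | (3,2) | tMaxX 0.9238 tMaxY 1.4800 | tΔX 1.1547 tΔY 2.0000
    t=0.9238 [x] (2,2) — stop
  → r_1 = 0.9238
beam 2: φ=-45°, α=255°
  cosα=-0.2588 sinα=-0.9659 | (3,2) | tMaxX 3.0910 tMaxY 0.7661 | tΔX 3.8637 tΔY 1.0353
    t=0.7661 [y] (3,1)
    t=1.8014 [y] (3,0) — stop
  → r_2 = 1.8014
beam 3: φ=0°, α=300°
  cosα=0.5000 sinα=-0.8660 | (3,2) | tMaxX 0.4000 tMaxY 0.8545 | tΔX 2.0000 tΔY 1.1547
    t=0.4000 [x] (4,2) — stop
  → r_3 = 0.4000
beam 4: φ=45°, α=345°
  cosα=0.9659 sinα=-0.2588 | (3,2) | tMaxX 0.2071 tMaxY 2.8591 | tΔX 1.0353 tΔY 3.8637
    t=0.2071 [x] (4,2) — stop
  → r_4 = 0.2071
beam 5: φ=90°, α=30°
  cosα=0.8660 sinα=0.5000 | (3,2) | tMaxX 0.2309 tMaxY 0.5200 | tΔX 1.1547 tΔY 2.0000
    t=0.2309 [x] (4,2) — stop
  → r_5 = 0.2309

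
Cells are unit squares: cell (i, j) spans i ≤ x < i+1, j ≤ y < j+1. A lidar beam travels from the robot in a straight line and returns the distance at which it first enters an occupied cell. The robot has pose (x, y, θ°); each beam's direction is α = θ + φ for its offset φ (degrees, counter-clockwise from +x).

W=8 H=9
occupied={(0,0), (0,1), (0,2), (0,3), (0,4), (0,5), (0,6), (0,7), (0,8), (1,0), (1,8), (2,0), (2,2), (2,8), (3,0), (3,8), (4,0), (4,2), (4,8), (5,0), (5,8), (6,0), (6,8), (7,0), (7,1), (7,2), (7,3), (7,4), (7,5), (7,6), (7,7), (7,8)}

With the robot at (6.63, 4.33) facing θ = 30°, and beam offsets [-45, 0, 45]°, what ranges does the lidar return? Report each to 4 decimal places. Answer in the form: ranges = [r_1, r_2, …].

beam 1: φ=-45°, α=345°
  d=(0.9659,-0.2588)  start (6,4)  tX=0.3831 tY=1.2750  stride 1/|dx|=1.0353 1/|dy|=3.8637
    cross x-line → (7,4), t=0.3831 (wall)
  → r_1 = 0.3831
beam 2: φ=0°, α=30°
  d=(0.8660,0.5000)  start (6,4)  tX=0.4272 tY=1.3400  stride 1/|dx|=1.1547 1/|dy|=2.0000
    cross x-line → (7,4), t=0.4272 (wall)
  → r_2 = 0.4272
beam 3: φ=45°, α=75°
  d=(0.2588,0.9659)  start (6,4)  tX=1.4296 tY=0.6936  stride 1/|dx|=3.8637 1/|dy|=1.0353
    cross y-line → (6,5), t=0.6936
    cross x-line → (7,5), t=1.4296 (wall)
  → r_3 = 1.4296

ranges = [0.3831, 0.4272, 1.4296]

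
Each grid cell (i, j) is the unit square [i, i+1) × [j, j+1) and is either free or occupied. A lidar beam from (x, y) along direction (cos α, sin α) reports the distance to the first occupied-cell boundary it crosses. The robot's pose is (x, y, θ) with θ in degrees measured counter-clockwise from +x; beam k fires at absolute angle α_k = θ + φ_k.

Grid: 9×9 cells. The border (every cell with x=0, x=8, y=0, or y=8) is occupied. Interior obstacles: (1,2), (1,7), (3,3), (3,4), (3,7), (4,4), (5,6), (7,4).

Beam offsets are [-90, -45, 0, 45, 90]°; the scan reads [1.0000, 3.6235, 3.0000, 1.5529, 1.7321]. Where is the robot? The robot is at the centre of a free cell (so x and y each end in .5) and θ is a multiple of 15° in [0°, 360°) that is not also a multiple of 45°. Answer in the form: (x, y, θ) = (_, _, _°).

(x, y, θ) = (4.5, 2.5, 210°)

The pose lattice has 41·16 = 656 candidates. Test each by forward raycasting.
  (4.5, 6.5, 300°): beam 1 = 4.0415 ≠ 1.0000 ✗
  (1.5, 4.5, 165°): beam 1 = 3.6235 ≠ 1.0000 ✗
  (2.5, 7.5, 210°): beam 1 = 0.5774 ≠ 1.0000 ✗
  (7.5, 5.5, 330°): beam 1 = 0.5774 ≠ 1.0000 ✗
  (2.5, 5.5, 330°): beam 1 = 2.8868 ≠ 1.0000 ✗
  …
  (4.5, 2.5, 210°): r_1=1.0000, r_2=3.6235, r_3=3.0000, r_4=1.5529, r_5=1.7321 — all match ✓
Unique over the lattice → pose = (4.5, 2.5, 210°).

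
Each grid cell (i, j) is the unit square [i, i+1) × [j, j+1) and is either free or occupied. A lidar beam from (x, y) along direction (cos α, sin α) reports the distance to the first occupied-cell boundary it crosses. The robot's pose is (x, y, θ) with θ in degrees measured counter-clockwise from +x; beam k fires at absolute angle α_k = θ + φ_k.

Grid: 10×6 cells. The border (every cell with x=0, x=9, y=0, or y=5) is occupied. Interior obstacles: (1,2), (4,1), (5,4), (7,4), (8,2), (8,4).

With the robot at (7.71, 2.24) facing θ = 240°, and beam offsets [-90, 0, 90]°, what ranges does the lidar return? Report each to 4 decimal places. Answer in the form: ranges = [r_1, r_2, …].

ranges = [5.5200, 1.4318, 0.3349]

beam 1: φ=-90°, α=150°
  dir = (cos 150°, sin 150°) = (-0.8660, 0.5000); from cell (7,2)
  next x-line at t=0.8198, next y-line at t=1.5200; Δt_x=1.1547, Δt_y=2.0000
    x: enter (6,2) at t=0.8198
    y: enter (6,3) at t=1.5200
    x: enter (5,3) at t=1.9745
    x: enter (4,3) at t=3.1292
    y: enter (4,4) at t=3.5200
    x: enter (3,4) at t=4.2839
    x: enter (2,4) at t=5.4386
    y: enter (2,5) at t=5.5200 ← occupied
  → r_1 = 5.5200
beam 2: φ=0°, α=240°
  dir = (cos 240°, sin 240°) = (-0.5000, -0.8660); from cell (7,2)
  next x-line at t=1.4200, next y-line at t=0.2771; Δt_x=2.0000, Δt_y=1.1547
    y: enter (7,1) at t=0.2771
    x: enter (6,1) at t=1.4200
    y: enter (6,0) at t=1.4318 ← occupied
  → r_2 = 1.4318
beam 3: φ=90°, α=330°
  dir = (cos 330°, sin 330°) = (0.8660, -0.5000); from cell (7,2)
  next x-line at t=0.3349, next y-line at t=0.4800; Δt_x=1.1547, Δt_y=2.0000
    x: enter (8,2) at t=0.3349 ← occupied
  → r_3 = 0.3349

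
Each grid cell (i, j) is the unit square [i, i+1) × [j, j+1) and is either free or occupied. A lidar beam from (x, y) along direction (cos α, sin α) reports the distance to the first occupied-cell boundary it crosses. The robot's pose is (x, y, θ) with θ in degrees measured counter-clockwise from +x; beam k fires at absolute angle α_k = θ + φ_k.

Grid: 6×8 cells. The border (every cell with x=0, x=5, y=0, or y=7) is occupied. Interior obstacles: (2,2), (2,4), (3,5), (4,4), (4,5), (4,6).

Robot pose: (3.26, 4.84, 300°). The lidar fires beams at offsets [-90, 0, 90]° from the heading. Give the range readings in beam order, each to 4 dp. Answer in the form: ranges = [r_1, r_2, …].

beam 1: φ=-90°, α=210°
  cosα=-0.8660 sinα=-0.5000 | (3,4) | tMaxX 0.3002 tMaxY 1.6800 | tΔX 1.1547 tΔY 2.0000
    t=0.3002 [x] (2,4) — stop
  → r_1 = 0.3002
beam 2: φ=0°, α=300°
  cosα=0.5000 sinα=-0.8660 | (3,4) | tMaxX 1.4800 tMaxY 0.9699 | tΔX 2.0000 tΔY 1.1547
    t=0.9699 [y] (3,3)
    t=1.4800 [x] (4,3)
    t=2.1246 [y] (4,2)
    t=3.2793 [y] (4,1)
    t=3.4800 [x] (5,1) — stop
  → r_2 = 3.4800
beam 3: φ=90°, α=30°
  cosα=0.8660 sinα=0.5000 | (3,4) | tMaxX 0.8545 tMaxY 0.3200 | tΔX 1.1547 tΔY 2.0000
    t=0.3200 [y] (3,5) — stop
  → r_3 = 0.3200

ranges = [0.3002, 3.4800, 0.3200]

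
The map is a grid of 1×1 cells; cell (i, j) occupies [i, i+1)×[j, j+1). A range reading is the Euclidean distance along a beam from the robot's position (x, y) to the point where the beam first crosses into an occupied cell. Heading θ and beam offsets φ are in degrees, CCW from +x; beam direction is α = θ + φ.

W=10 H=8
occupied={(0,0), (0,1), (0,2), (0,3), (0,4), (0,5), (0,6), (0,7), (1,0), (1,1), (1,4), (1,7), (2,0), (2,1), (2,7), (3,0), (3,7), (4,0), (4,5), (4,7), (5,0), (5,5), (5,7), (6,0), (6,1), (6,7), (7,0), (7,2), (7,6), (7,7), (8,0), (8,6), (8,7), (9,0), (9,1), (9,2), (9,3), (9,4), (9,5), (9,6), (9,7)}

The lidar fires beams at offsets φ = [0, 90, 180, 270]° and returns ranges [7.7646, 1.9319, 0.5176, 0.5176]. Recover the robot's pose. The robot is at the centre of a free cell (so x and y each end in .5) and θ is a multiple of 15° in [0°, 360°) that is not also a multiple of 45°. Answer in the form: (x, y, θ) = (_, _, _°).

(x, y, θ) = (8.5, 5.5, 195°)

The pose lattice has 39·16 = 624 candidates. Test each by forward raycasting.
  (8.5, 3.5, 30°): beam 1 = 0.5774 ≠ 7.7646 ✗
  (8.5, 4.5, 15°): beam 1 = 0.5176 ≠ 7.7646 ✗
  (7.5, 4.5, 285°): beam 1 = 1.5529 ≠ 7.7646 ✗
  (5.5, 3.5, 15°): beam 1 = 3.6235 ≠ 7.7646 ✗
  …
  (8.5, 5.5, 195°): r_1=7.7646, r_2=1.9319, r_3=0.5176, r_4=0.5176 — all match ✓
No second candidate reproduces the full scan.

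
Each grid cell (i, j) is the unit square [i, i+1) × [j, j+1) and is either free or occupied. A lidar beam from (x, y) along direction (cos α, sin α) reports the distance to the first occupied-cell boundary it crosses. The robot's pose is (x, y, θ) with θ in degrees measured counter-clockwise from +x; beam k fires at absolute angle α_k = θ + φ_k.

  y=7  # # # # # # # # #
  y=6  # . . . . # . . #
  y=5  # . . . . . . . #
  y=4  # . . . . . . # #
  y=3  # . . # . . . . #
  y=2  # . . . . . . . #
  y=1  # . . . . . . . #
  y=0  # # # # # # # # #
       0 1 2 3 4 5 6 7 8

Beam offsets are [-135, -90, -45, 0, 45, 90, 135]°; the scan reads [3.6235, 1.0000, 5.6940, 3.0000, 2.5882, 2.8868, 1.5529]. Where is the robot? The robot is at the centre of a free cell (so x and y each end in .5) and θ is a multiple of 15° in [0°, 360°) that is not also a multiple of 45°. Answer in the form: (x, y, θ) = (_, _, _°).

The pose lattice has 39·16 = 624 candidates. Test each by forward raycasting.
  (1.5, 2.5, 60°): beam 1 = 1.5529 ≠ 3.6235 ✗
  (5.5, 3.5, 345°): beam 1 = 5.0000 ≠ 3.6235 ✗
  (7.5, 2.5, 75°): beam 1 = 1.0000 ≠ 3.6235 ✗
  (3.5, 1.5, 15°): beam 1 = 0.5774 ≠ 3.6235 ✗
  …
  (2.5, 4.5, 30°): r_1=3.6235, r_2=1.0000, r_3=5.6940, r_4=3.0000, r_5=2.5882, r_6=2.8868, r_7=1.5529 — all match ✓
Unique over the lattice → pose = (2.5, 4.5, 30°).

(x, y, θ) = (2.5, 4.5, 30°)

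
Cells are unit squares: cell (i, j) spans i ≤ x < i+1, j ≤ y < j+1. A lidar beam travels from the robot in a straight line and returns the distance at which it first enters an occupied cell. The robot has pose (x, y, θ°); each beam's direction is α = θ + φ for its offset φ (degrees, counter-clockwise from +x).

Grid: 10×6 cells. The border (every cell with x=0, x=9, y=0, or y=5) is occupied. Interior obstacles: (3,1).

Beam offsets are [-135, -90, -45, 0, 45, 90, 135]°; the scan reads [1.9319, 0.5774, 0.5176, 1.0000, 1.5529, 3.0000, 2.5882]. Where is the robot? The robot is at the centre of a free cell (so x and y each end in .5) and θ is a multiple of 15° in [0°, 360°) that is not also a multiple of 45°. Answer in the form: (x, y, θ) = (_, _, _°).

(x, y, θ) = (2.5, 4.5, 150°)

The pose lattice has 31·16 = 496 candidates. Test each by forward raycasting.
  (5.5, 4.5, 105°): beam 1 = 4.0415 ≠ 1.9319 ✗
  (5.5, 2.5, 60°): beam 1 = 1.5529 ≠ 1.9319 ✗
  (1.5, 4.5, 300°): beam 1 = 0.5176 ≠ 1.9319 ✗
  …
  (2.5, 4.5, 150°): r_1=1.9319, r_2=0.5774, r_3=0.5176, r_4=1.0000, r_5=1.5529, r_6=3.0000, r_7=2.5882 — all match ✓
Unique over the lattice → pose = (2.5, 4.5, 150°).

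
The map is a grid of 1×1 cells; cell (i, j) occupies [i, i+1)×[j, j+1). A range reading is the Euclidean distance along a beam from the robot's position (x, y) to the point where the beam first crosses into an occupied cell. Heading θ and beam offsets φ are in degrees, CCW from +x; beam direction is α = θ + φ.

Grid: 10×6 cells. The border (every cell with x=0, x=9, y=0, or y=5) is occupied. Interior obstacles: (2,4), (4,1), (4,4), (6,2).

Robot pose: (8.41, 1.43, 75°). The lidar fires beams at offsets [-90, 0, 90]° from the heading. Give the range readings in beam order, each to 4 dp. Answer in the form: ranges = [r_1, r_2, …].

ranges = [0.6108, 2.2796, 2.2023]

beam 1: φ=-90°, α=345°
  dir = (cos 345°, sin 345°) = (0.9659, -0.2588); from cell (8,1)
  next x-line at t=0.6108, next y-line at t=1.6614; Δt_x=1.0353, Δt_y=3.8637
    x: enter (9,1) at t=0.6108 ← occupied
  → r_1 = 0.6108
beam 2: φ=0°, α=75°
  dir = (cos 75°, sin 75°) = (0.2588, 0.9659); from cell (8,1)
  next x-line at t=2.2796, next y-line at t=0.5901; Δt_x=3.8637, Δt_y=1.0353
    y: enter (8,2) at t=0.5901
    y: enter (8,3) at t=1.6254
    x: enter (9,3) at t=2.2796 ← occupied
  → r_2 = 2.2796
beam 3: φ=90°, α=165°
  dir = (cos 165°, sin 165°) = (-0.9659, 0.2588); from cell (8,1)
  next x-line at t=0.4245, next y-line at t=2.2023; Δt_x=1.0353, Δt_y=3.8637
    x: enter (7,1) at t=0.4245
    x: enter (6,1) at t=1.4597
    y: enter (6,2) at t=2.2023 ← occupied
  → r_3 = 2.2023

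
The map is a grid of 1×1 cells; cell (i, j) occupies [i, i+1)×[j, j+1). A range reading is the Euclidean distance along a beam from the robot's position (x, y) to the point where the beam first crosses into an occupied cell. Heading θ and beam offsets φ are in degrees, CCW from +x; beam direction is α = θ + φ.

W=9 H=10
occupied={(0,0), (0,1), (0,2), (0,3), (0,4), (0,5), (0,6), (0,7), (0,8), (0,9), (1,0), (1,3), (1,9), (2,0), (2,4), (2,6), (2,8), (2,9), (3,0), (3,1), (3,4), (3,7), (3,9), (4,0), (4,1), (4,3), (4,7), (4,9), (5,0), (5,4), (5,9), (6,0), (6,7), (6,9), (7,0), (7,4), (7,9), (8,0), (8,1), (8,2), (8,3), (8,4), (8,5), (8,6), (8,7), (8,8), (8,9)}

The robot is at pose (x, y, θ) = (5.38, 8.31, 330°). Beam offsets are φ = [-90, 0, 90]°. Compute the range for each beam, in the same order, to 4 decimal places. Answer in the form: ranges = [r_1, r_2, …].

beam 1: φ=-90°, α=240°
  d=(-0.5000,-0.8660)  start (5,8)  tX=0.7600 tY=0.3580  stride 1/|dx|=2.0000 1/|dy|=1.1547
    cross y-line → (5,7), t=0.3580
    cross x-line → (4,7), t=0.7600 (wall)
  → r_1 = 0.7600
beam 2: φ=0°, α=330°
  d=(0.8660,-0.5000)  start (5,8)  tX=0.7159 tY=0.6200  stride 1/|dx|=1.1547 1/|dy|=2.0000
    cross y-line → (5,7), t=0.6200
    cross x-line → (6,7), t=0.7159 (wall)
  → r_2 = 0.7159
beam 3: φ=90°, α=60°
  d=(0.5000,0.8660)  start (5,8)  tX=1.2400 tY=0.7967  stride 1/|dx|=2.0000 1/|dy|=1.1547
    cross y-line → (5,9), t=0.7967 (wall)
  → r_3 = 0.7967

ranges = [0.7600, 0.7159, 0.7967]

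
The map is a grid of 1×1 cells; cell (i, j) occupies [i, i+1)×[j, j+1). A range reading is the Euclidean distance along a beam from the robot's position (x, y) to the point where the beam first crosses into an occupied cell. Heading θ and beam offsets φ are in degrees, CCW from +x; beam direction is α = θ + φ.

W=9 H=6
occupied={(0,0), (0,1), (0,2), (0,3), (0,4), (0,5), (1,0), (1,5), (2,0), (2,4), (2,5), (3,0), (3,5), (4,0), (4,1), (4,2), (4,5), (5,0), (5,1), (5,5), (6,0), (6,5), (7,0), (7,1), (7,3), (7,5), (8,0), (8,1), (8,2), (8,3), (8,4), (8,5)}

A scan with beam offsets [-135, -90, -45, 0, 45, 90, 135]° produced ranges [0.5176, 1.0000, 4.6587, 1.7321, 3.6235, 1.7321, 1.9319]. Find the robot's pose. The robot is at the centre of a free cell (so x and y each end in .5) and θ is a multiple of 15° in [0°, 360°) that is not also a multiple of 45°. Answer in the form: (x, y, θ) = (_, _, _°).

Candidates: 22 free-cell centres × 16 headings = 352 poses. Raycast each; keep the one whose scan matches to 4 dp.
  (7.5, 4.5, 150°): beam 2 = 0.5774 ≠ 1.0000 ✗
  (7.5, 2.5, 300°): beam 1 = 6.7293 ≠ 0.5176 ✗
  (2.5, 2.5, 330°): beam 1 = 1.5529 ≠ 0.5176 ✗
  (5.5, 3.5, 240°): beam 1 = 1.5529 ≠ 0.5176 ✗
  …
  (5.5, 4.5, 240°): r_1=0.5176, r_2=1.0000, r_3=4.6587, r_4=1.7321, r_5=3.6235, r_6=1.7321, r_7=1.9319 — all match ✓
Unique over the lattice → pose = (5.5, 4.5, 240°).

(x, y, θ) = (5.5, 4.5, 240°)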